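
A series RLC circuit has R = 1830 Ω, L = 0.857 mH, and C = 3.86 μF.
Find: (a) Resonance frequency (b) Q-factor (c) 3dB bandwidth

Step 1 — Resonance: ω₀ = 1/√(LC) = 1/√(0.000857·3.86e-06) = 1.739e+04 rad/s.
Step 2 — f₀ = ω₀/(2π) = 2767 Hz.
Step 3 — Series Q: Q = ω₀L/R = 1.739e+04·0.000857/1830 = 0.008142.
Step 4 — Bandwidth: Δω = ω₀/Q = 2.135e+06 rad/s; BW = Δω/(2π) = 3.399e+05 Hz.

(a) f₀ = 2767 Hz  (b) Q = 0.008142  (c) BW = 3.399e+05 Hz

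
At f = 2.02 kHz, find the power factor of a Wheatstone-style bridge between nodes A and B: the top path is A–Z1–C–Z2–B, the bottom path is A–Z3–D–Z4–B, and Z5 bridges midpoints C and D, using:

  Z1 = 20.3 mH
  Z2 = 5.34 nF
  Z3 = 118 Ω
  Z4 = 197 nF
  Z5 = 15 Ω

Step 1 — Angular frequency: ω = 2π·f = 2π·2020 = 1.269e+04 rad/s.
Step 2 — Component impedances:
  Z1: Z = jωL = j·1.269e+04·0.0203 = 0 + j257.6 Ω
  Z2: Z = 1/(jωC) = -j/(ω·C) = 0 - j1.475e+04 Ω
  Z3: Z = R = 118 Ω
  Z4: Z = 1/(jωC) = -j/(ω·C) = 0 - j399.9 Ω
  Z5: Z = R = 15 Ω
Step 3 — Bridge requires nodal analysis (the Z5 bridge couples midpoints C and D, so the two paths cannot be reduced to a simple series/parallel combination). Setting node B to ground and injecting 1 A at node A, the 3-node admittance system at A, C, D solves to V_A = Z_AB = 95.83 - j346.4 Ω = 359.4∠-74.5° Ω.
Step 4 — Power factor: PF = cos(φ) = Re(Z)/|Z| = 95.83/359.4 = 0.2666.
Step 5 — Type: Im(Z) = -346.4 ⇒ leading (phase φ = -74.5°).

PF = 0.2666 (leading, φ = -74.5°)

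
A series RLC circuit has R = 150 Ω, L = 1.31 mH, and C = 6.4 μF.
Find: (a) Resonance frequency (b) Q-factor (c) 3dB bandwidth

Step 1 — Resonance condition Im(Z)=0 gives ω₀ = 1/√(LC).
Step 2 — ω₀ = 1/√(0.00131·6.4e-06) = 1.092e+04 rad/s.
Step 3 — f₀ = ω₀/(2π) = 1738 Hz.
Step 4 — Series Q: Q = ω₀L/R = 1.092e+04·0.00131/150 = 0.09538.
Step 5 — 3dB bandwidth: Δω = ω₀/Q = 1.145e+05 rad/s; BW = Δω/(2π) = 1.822e+04 Hz.

(a) f₀ = 1738 Hz  (b) Q = 0.09538  (c) BW = 1.822e+04 Hz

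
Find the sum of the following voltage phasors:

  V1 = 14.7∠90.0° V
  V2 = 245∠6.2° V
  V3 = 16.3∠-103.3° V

Step 1 — Convert each phasor to rectangular form:
  V1 = 14.7·(cos(90.0°) + j·sin(90.0°)) = 0 + j14.7 V
  V2 = 245·(cos(6.2°) + j·sin(6.2°)) = 243.6 + j26.46 V
  V3 = 16.3·(cos(-103.3°) + j·sin(-103.3°)) = -3.75 - j15.86 V
Step 2 — Sum components: V_total = 239.8 + j25.3 V.
Step 3 — Convert to polar: |V_total| = 241.1 V, ∠V_total = 6.0°.

V_total = 241.1∠6.0° V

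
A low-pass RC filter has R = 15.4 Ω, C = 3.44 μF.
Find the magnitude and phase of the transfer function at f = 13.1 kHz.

Step 1 — Angular frequency: ω = 2π·1.31e+04 = 8.231e+04 rad/s.
Step 2 — Transfer function: H(jω) = 1/(1 + jωRC).
Step 3 — Denominator: 1 + jωRC = 1 + j·8.231e+04·15.4·3.44e-06 = 1 + j4.36.
Step 4 — H = 0.04997 - j0.2179.
Step 5 — Magnitude: |H| = 0.2235 (-13.0 dB); phase: φ = -77.1°.

|H| = 0.2235 (-13.0 dB), φ = -77.1°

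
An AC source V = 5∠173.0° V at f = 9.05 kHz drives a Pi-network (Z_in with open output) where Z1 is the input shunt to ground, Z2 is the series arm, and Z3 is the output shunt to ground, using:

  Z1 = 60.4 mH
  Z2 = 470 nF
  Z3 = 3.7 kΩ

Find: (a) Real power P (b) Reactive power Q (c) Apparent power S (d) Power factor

Step 1 — Angular frequency: ω = 2π·f = 2π·9050 = 5.686e+04 rad/s.
Step 2 — Component impedances:
  Z1: Z = jωL = j·5.686e+04·0.0604 = 0 + j3435 Ω
  Z2: Z = 1/(jωC) = -j/(ω·C) = 0 - j37.42 Ω
  Z3: Z = R = 3700 Ω
Step 3 — With open output, the series arm Z2 and the output shunt Z3 appear in series to ground: Z2 + Z3 = 3700 - j37.42 Ω.
Step 4 — Parallel with input shunt Z1: Z_in = Z1 || (Z2 + Z3) = 1730 + j1846 Ω = 2530∠46.9° Ω.
Step 5 — Source phasor: V = 5∠173.0° V = -4.963 + j0.6093 V.
Step 6 — Current: I = V / Z = -0.001165 + j0.001596 A = 0.001976∠126.1° A.
Step 7 — Complex power: S = V·I* = 0.006756 + j0.007211 VA.
Step 8 — Real power: P = Re(S) = 0.006756 W.
Step 9 — Reactive power: Q = Im(S) = 0.007211 VAR.
Step 10 — Apparent power: |S| = 0.009881 VA.
Step 11 — Power factor: PF = P/|S| = 0.6837 (lagging).

(a) P = 0.006756 W  (b) Q = 0.007211 VAR  (c) S = 0.009881 VA  (d) PF = 0.6837 (lagging)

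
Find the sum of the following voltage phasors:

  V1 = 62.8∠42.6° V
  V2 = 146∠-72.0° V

Step 1 — Convert each phasor to rectangular form:
  V1 = 62.8·(cos(42.6°) + j·sin(42.6°)) = 46.23 + j42.51 V
  V2 = 146·(cos(-72.0°) + j·sin(-72.0°)) = 45.12 - j138.9 V
Step 2 — Sum components: V_total = 91.34 - j96.35 V.
Step 3 — Convert to polar: |V_total| = 132.8 V, ∠V_total = -46.5°.

V_total = 132.8∠-46.5° V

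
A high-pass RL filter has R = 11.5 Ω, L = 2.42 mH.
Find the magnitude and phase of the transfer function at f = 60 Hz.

Step 1 — Angular frequency: ω = 2π·60 = 377 rad/s.
Step 2 — Transfer function: H(jω) = jωL/(R + jωL).
Step 3 — Numerator jωL = j·0.9123; denominator R + jωL = 11.5 + j0.9123.
Step 4 — H = 0.006254 + j0.07884.
Step 5 — Magnitude: |H| = 0.07908 (-22.0 dB); phase: φ = 85.5°.

|H| = 0.07908 (-22.0 dB), φ = 85.5°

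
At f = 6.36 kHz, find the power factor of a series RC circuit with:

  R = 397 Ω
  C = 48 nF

Step 1 — Angular frequency: ω = 2π·f = 2π·6360 = 3.996e+04 rad/s.
Step 2 — Component impedances:
  R: Z = R = 397 Ω
  C: Z = 1/(jωC) = -j/(ω·C) = 0 - j521.3 Ω
Step 3 — Series combination: Z_total = R + C = 397 - j521.3 Ω = 655.3∠-52.7° Ω.
Step 4 — Power factor: PF = cos(φ) = Re(Z)/|Z| = 397/655.3 = 0.6058.
Step 5 — Type: Im(Z) = -521.3 ⇒ leading (phase φ = -52.7°).

PF = 0.6058 (leading, φ = -52.7°)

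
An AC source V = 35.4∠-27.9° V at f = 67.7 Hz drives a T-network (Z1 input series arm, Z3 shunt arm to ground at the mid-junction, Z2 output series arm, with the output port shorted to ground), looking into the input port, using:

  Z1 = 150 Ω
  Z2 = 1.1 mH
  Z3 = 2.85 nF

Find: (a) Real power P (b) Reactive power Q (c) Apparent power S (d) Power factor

Step 1 — Angular frequency: ω = 2π·f = 2π·67.7 = 425.4 rad/s.
Step 2 — Component impedances:
  Z1: Z = R = 150 Ω
  Z2: Z = jωL = j·425.4·0.0011 = 0 + j0.4679 Ω
  Z3: Z = 1/(jωC) = -j/(ω·C) = 0 - j8.249e+05 Ω
Step 3 — With the output port shorted to ground, the output series arm Z2 runs from the junction to ground; the shunt arm Z3 also runs from the junction to ground. They appear in parallel: Z3 || Z2 = 0 + j0.4679 Ω.
Step 4 — Series with input arm Z1: Z_in = Z1 + (Z3 || Z2) = 150 + j0.4679 Ω = 150∠0.2° Ω.
Step 5 — Source phasor: V = 35.4∠-27.9° V = 31.29 - j16.56 V.
Step 6 — Current: I = V / Z = 0.2082 - j0.1111 A = 0.236∠-28.1° A.
Step 7 — Complex power: S = V·I* = 8.354 + j0.02606 VA.
Step 8 — Real power: P = Re(S) = 8.354 W.
Step 9 — Reactive power: Q = Im(S) = 0.02606 VAR.
Step 10 — Apparent power: |S| = 8.354 VA.
Step 11 — Power factor: PF = P/|S| = 1 (lagging).

(a) P = 8.354 W  (b) Q = 0.02606 VAR  (c) S = 8.354 VA  (d) PF = 1 (lagging)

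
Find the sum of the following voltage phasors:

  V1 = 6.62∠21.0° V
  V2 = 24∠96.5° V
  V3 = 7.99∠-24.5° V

Step 1 — Convert each phasor to rectangular form:
  V1 = 6.62·(cos(21.0°) + j·sin(21.0°)) = 6.18 + j2.372 V
  V2 = 24·(cos(96.5°) + j·sin(96.5°)) = -2.717 + j23.85 V
  V3 = 7.99·(cos(-24.5°) + j·sin(-24.5°)) = 7.271 - j3.313 V
Step 2 — Sum components: V_total = 10.73 + j22.9 V.
Step 3 — Convert to polar: |V_total| = 25.3 V, ∠V_total = 64.9°.

V_total = 25.3∠64.9° V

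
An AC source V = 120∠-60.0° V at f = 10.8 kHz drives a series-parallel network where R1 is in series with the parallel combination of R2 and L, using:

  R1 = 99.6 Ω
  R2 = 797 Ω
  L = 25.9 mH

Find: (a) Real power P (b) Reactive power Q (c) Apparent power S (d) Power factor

Step 1 — Angular frequency: ω = 2π·f = 2π·1.08e+04 = 6.786e+04 rad/s.
Step 2 — Component impedances:
  R1: Z = R = 99.6 Ω
  R2: Z = R = 797 Ω
  L: Z = jωL = j·6.786e+04·0.0259 = 0 + j1758 Ω
Step 3 — Parallel branch: R2 || L = 1/(1/R2 + 1/L) = 661.1 + j299.8 Ω.
Step 4 — Series with R1: Z_total = R1 + (R2 || L) = 760.7 + j299.8 Ω = 817.6∠21.5° Ω.
Step 5 — Source phasor: V = 120∠-60.0° V = 60 - j103.9 V.
Step 6 — Current: I = V / Z = 0.02167 - j0.1452 A = 0.1468∠-81.5° A.
Step 7 — Complex power: S = V·I* = 16.39 + j6.458 VA.
Step 8 — Real power: P = Re(S) = 16.39 W.
Step 9 — Reactive power: Q = Im(S) = 6.458 VAR.
Step 10 — Apparent power: |S| = 17.61 VA.
Step 11 — Power factor: PF = P/|S| = 0.9304 (lagging).

(a) P = 16.39 W  (b) Q = 6.458 VAR  (c) S = 17.61 VA  (d) PF = 0.9304 (lagging)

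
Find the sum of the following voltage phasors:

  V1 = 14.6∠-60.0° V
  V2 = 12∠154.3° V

Step 1 — Convert each phasor to rectangular form:
  V1 = 14.6·(cos(-60.0°) + j·sin(-60.0°)) = 7.3 - j12.64 V
  V2 = 12·(cos(154.3°) + j·sin(154.3°)) = -10.81 + j5.204 V
Step 2 — Sum components: V_total = -3.513 - j7.44 V.
Step 3 — Convert to polar: |V_total| = 8.228 V, ∠V_total = -115.3°.

V_total = 8.228∠-115.3° V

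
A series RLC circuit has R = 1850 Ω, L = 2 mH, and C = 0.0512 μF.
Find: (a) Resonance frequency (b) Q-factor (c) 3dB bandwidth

Step 1 — Resonance: ω₀ = 1/√(LC) = 1/√(0.002·5.12e-08) = 9.882e+04 rad/s.
Step 2 — f₀ = ω₀/(2π) = 1.573e+04 Hz.
Step 3 — Series Q: Q = ω₀L/R = 9.882e+04·0.002/1850 = 0.1068.
Step 4 — Bandwidth: Δω = ω₀/Q = 9.25e+05 rad/s; BW = Δω/(2π) = 1.472e+05 Hz.

(a) f₀ = 1.573e+04 Hz  (b) Q = 0.1068  (c) BW = 1.472e+05 Hz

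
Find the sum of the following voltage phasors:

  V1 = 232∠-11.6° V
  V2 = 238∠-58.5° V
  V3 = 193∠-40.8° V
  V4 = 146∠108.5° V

Step 1 — Convert each phasor to rectangular form:
  V1 = 232·(cos(-11.6°) + j·sin(-11.6°)) = 227.3 - j46.65 V
  V2 = 238·(cos(-58.5°) + j·sin(-58.5°)) = 124.4 - j202.9 V
  V3 = 193·(cos(-40.8°) + j·sin(-40.8°)) = 146.1 - j126.1 V
  V4 = 146·(cos(108.5°) + j·sin(108.5°)) = -46.33 + j138.5 V
Step 2 — Sum components: V_total = 451.4 - j237.2 V.
Step 3 — Convert to polar: |V_total| = 509.9 V, ∠V_total = -27.7°.

V_total = 509.9∠-27.7° V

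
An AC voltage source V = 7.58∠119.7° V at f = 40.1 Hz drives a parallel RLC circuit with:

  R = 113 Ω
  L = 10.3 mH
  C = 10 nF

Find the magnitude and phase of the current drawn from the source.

Step 1 — Angular frequency: ω = 2π·f = 2π·40.1 = 252 rad/s.
Step 2 — Component impedances:
  R: Z = R = 113 Ω
  L: Z = jωL = j·252·0.0103 = 0 + j2.595 Ω
  C: Z = 1/(jωC) = -j/(ω·C) = 0 - j3.969e+05 Ω
Step 3 — Parallel combination: 1/Z_total = 1/R + 1/L + 1/C; Z_total = 0.05957 + j2.594 Ω = 2.594∠88.7° Ω.
Step 4 — Source phasor: V = 7.58∠119.7° V = -3.756 + j6.584 V.
Step 5 — Ohm's law: I = V / Z_total = (-3.756 + j6.584) / (0.05957 + j2.594) = 2.504 + j1.505 A.
Step 6 — Convert to polar: |I| = 2.922 A, ∠I = 31.0°.

I = 2.922∠31.0° A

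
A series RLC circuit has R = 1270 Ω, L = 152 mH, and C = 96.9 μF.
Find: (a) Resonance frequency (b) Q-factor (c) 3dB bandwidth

Step 1 — Resonance: ω₀ = 1/√(LC) = 1/√(0.152·9.69e-05) = 260.6 rad/s.
Step 2 — f₀ = ω₀/(2π) = 41.47 Hz.
Step 3 — Series Q: Q = ω₀L/R = 260.6·0.152/1270 = 0.03119.
Step 4 — Bandwidth: Δω = ω₀/Q = 8355 rad/s; BW = Δω/(2π) = 1330 Hz.

(a) f₀ = 41.47 Hz  (b) Q = 0.03119  (c) BW = 1330 Hz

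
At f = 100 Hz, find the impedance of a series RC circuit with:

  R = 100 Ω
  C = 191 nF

Step 1 — Angular frequency: ω = 2π·f = 2π·100 = 628.3 rad/s.
Step 2 — Component impedances:
  R: Z = R = 100 Ω
  C: Z = 1/(jωC) = -j/(ω·C) = 0 - j8333 Ω
Step 3 — Series combination: Z_total = R + C = 100 - j8333 Ω = 8333∠-89.3° Ω.

Z = 100 - j8333 Ω = 8333∠-89.3° Ω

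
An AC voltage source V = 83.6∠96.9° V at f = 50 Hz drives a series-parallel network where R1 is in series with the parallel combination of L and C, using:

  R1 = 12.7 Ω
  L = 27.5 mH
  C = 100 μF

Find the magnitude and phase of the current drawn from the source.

Step 1 — Angular frequency: ω = 2π·f = 2π·50 = 314.2 rad/s.
Step 2 — Component impedances:
  R1: Z = R = 12.7 Ω
  L: Z = jωL = j·314.2·0.0275 = 0 + j8.639 Ω
  C: Z = 1/(jωC) = -j/(ω·C) = 0 - j31.83 Ω
Step 3 — Parallel branch: L || C = 1/(1/L + 1/C) = 0 + j11.86 Ω.
Step 4 — Series with R1: Z_total = R1 + (L || C) = 12.7 + j11.86 Ω = 17.38∠43.0° Ω.
Step 5 — Source phasor: V = 83.6∠96.9° V = -10.04 + j82.99 V.
Step 6 — Ohm's law: I = V / Z_total = (-10.04 + j82.99) / (12.7 + j11.86) = 2.837 + j3.886 A.
Step 7 — Convert to polar: |I| = 4.811 A, ∠I = 53.9°.

I = 4.811∠53.9° A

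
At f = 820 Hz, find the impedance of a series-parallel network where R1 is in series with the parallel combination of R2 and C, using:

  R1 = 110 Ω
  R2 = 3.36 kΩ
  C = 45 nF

Step 1 — Angular frequency: ω = 2π·f = 2π·820 = 5152 rad/s.
Step 2 — Component impedances:
  R1: Z = R = 110 Ω
  R2: Z = R = 3360 Ω
  C: Z = 1/(jωC) = -j/(ω·C) = 0 - j4313 Ω
Step 3 — Parallel branch: R2 || C = 1/(1/R2 + 1/C) = 2091 - j1629 Ω.
Step 4 — Series with R1: Z_total = R1 + (R2 || C) = 2201 - j1629 Ω = 2738∠-36.5° Ω.

Z = 2201 - j1629 Ω = 2738∠-36.5° Ω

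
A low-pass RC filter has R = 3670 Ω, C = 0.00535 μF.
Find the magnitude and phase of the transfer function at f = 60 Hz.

Step 1 — Angular frequency: ω = 2π·60 = 377 rad/s.
Step 2 — Transfer function: H(jω) = 1/(1 + jωRC).
Step 3 — Denominator: 1 + jωRC = 1 + j·377·3670·5.35e-09 = 1 + j0.007402.
Step 4 — H = 0.9999 - j0.007402.
Step 5 — Magnitude: |H| = 1 (-0.0 dB); phase: φ = -0.4°.

|H| = 1 (-0.0 dB), φ = -0.4°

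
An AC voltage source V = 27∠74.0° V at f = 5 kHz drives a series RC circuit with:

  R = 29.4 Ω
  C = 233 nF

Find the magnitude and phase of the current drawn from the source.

Step 1 — Angular frequency: ω = 2π·f = 2π·5000 = 3.142e+04 rad/s.
Step 2 — Component impedances:
  R: Z = R = 29.4 Ω
  C: Z = 1/(jωC) = -j/(ω·C) = 0 - j136.6 Ω
Step 3 — Series combination: Z_total = R + C = 29.4 - j136.6 Ω = 139.7∠-77.9° Ω.
Step 4 — Source phasor: V = 27∠74.0° V = 7.442 + j25.95 V.
Step 5 — Ohm's law: I = V / Z_total = (7.442 + j25.95) / (29.4 - j136.6) = -0.1704 + j0.09114 A.
Step 6 — Convert to polar: |I| = 0.1932 A, ∠I = 151.9°.

I = 0.1932∠151.9° A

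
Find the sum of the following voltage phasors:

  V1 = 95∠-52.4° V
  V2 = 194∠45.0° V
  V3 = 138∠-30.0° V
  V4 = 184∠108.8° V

Step 1 — Convert each phasor to rectangular form:
  V1 = 95·(cos(-52.4°) + j·sin(-52.4°)) = 57.96 - j75.27 V
  V2 = 194·(cos(45.0°) + j·sin(45.0°)) = 137.2 + j137.2 V
  V3 = 138·(cos(-30.0°) + j·sin(-30.0°)) = 119.5 - j69 V
  V4 = 184·(cos(108.8°) + j·sin(108.8°)) = -59.3 + j174.2 V
Step 2 — Sum components: V_total = 255.4 + j167.1 V.
Step 3 — Convert to polar: |V_total| = 305.2 V, ∠V_total = 33.2°.

V_total = 305.2∠33.2° V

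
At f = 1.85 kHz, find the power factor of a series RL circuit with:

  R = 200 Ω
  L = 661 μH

Step 1 — Angular frequency: ω = 2π·f = 2π·1850 = 1.162e+04 rad/s.
Step 2 — Component impedances:
  R: Z = R = 200 Ω
  L: Z = jωL = j·1.162e+04·0.000661 = 0 + j7.683 Ω
Step 3 — Series combination: Z_total = R + L = 200 + j7.683 Ω = 200.1∠2.2° Ω.
Step 4 — Power factor: PF = cos(φ) = Re(Z)/|Z| = 200/200.15 = 0.9993.
Step 5 — Type: Im(Z) = 7.683 ⇒ lagging (phase φ = 2.2°).

PF = 0.9993 (lagging, φ = 2.2°)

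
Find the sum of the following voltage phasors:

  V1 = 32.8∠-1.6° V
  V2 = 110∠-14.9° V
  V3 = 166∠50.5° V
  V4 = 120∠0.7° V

Step 1 — Convert each phasor to rectangular form:
  V1 = 32.8·(cos(-1.6°) + j·sin(-1.6°)) = 32.79 - j0.9158 V
  V2 = 110·(cos(-14.9°) + j·sin(-14.9°)) = 106.3 - j28.28 V
  V3 = 166·(cos(50.5°) + j·sin(50.5°)) = 105.6 + j128.1 V
  V4 = 120·(cos(0.7°) + j·sin(0.7°)) = 120 + j1.466 V
Step 2 — Sum components: V_total = 364.7 + j100.4 V.
Step 3 — Convert to polar: |V_total| = 378.2 V, ∠V_total = 15.4°.

V_total = 378.2∠15.4° V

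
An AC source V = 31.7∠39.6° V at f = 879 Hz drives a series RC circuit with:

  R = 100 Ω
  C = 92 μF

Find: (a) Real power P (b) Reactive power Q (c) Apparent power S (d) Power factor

Step 1 — Angular frequency: ω = 2π·f = 2π·879 = 5523 rad/s.
Step 2 — Component impedances:
  R: Z = R = 100 Ω
  C: Z = 1/(jωC) = -j/(ω·C) = 0 - j1.968 Ω
Step 3 — Series combination: Z_total = R + C = 100 - j1.968 Ω = 100∠-1.1° Ω.
Step 4 — Source phasor: V = 31.7∠39.6° V = 24.43 + j20.21 V.
Step 5 — Current: I = V / Z = 0.2402 + j0.2068 A = 0.3169∠40.7° A.
Step 6 — Complex power: S = V·I* = 10.05 - j0.1977 VA.
Step 7 — Real power: P = Re(S) = 10.05 W.
Step 8 — Reactive power: Q = Im(S) = -0.1977 VAR.
Step 9 — Apparent power: |S| = 10.05 VA.
Step 10 — Power factor: PF = P/|S| = 0.9998 (leading).

(a) P = 10.05 W  (b) Q = -0.1977 VAR  (c) S = 10.05 VA  (d) PF = 0.9998 (leading)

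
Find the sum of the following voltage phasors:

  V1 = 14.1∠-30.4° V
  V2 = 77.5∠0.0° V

Step 1 — Convert each phasor to rectangular form:
  V1 = 14.1·(cos(-30.4°) + j·sin(-30.4°)) = 12.16 - j7.135 V
  V2 = 77.5·(cos(0.0°) + j·sin(0.0°)) = 77.5 V
Step 2 — Sum components: V_total = 89.66 - j7.135 V.
Step 3 — Convert to polar: |V_total| = 89.94 V, ∠V_total = -4.5°.

V_total = 89.94∠-4.5° V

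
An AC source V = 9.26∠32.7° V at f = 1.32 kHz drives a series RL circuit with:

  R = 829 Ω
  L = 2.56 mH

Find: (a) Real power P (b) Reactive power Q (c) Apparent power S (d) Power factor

Step 1 — Angular frequency: ω = 2π·f = 2π·1320 = 8294 rad/s.
Step 2 — Component impedances:
  R: Z = R = 829 Ω
  L: Z = jωL = j·8294·0.00256 = 0 + j21.23 Ω
Step 3 — Series combination: Z_total = R + L = 829 + j21.23 Ω = 829.3∠1.5° Ω.
Step 4 — Source phasor: V = 9.26∠32.7° V = 7.792 + j5.003 V.
Step 5 — Current: I = V / Z = 0.009548 + j0.00579 A = 0.01117∠31.2° A.
Step 6 — Complex power: S = V·I* = 0.1034 + j0.002647 VA.
Step 7 — Real power: P = Re(S) = 0.1034 W.
Step 8 — Reactive power: Q = Im(S) = 0.002647 VAR.
Step 9 — Apparent power: |S| = 0.1034 VA.
Step 10 — Power factor: PF = P/|S| = 0.9997 (lagging).

(a) P = 0.1034 W  (b) Q = 0.002647 VAR  (c) S = 0.1034 VA  (d) PF = 0.9997 (lagging)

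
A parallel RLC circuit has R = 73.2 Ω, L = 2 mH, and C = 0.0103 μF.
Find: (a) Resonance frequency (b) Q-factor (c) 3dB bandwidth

Step 1 — Resonance: ω₀ = 1/√(LC) = 1/√(0.002·1.03e-08) = 2.203e+05 rad/s.
Step 2 — f₀ = ω₀/(2π) = 3.507e+04 Hz.
Step 3 — Parallel Q: Q = R/(ω₀L) = 73.2/(2.203e+05·0.002) = 0.1661.
Step 4 — Bandwidth: Δω = ω₀/Q = 1.326e+06 rad/s; BW = Δω/(2π) = 2.111e+05 Hz.

(a) f₀ = 3.507e+04 Hz  (b) Q = 0.1661  (c) BW = 2.111e+05 Hz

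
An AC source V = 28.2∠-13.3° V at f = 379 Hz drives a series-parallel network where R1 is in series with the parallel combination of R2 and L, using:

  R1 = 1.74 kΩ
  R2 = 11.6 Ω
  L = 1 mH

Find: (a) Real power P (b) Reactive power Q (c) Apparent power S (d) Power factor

Step 1 — Angular frequency: ω = 2π·f = 2π·379 = 2381 rad/s.
Step 2 — Component impedances:
  R1: Z = R = 1740 Ω
  R2: Z = R = 11.6 Ω
  L: Z = jωL = j·2381·0.001 = 0 + j2.381 Ω
Step 3 — Parallel branch: R2 || L = 1/(1/R2 + 1/L) = 0.4691 + j2.285 Ω.
Step 4 — Series with R1: Z_total = R1 + (R2 || L) = 1740 + j2.285 Ω = 1740∠0.1° Ω.
Step 5 — Source phasor: V = 28.2∠-13.3° V = 27.44 - j6.487 V.
Step 6 — Current: I = V / Z = 0.01576 - j0.003748 A = 0.0162∠-13.4° A.
Step 7 — Complex power: S = V·I* = 0.4569 + j0.0005999 VA.
Step 8 — Real power: P = Re(S) = 0.4569 W.
Step 9 — Reactive power: Q = Im(S) = 0.0005999 VAR.
Step 10 — Apparent power: |S| = 0.4569 VA.
Step 11 — Power factor: PF = P/|S| = 1 (lagging).

(a) P = 0.4569 W  (b) Q = 0.0005999 VAR  (c) S = 0.4569 VA  (d) PF = 1 (lagging)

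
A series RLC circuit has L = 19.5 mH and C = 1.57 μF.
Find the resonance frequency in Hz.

Step 1 — Resonance condition Im(Z)=0 gives ω₀ = 1/√(LC).
Step 2 — ω₀ = 1/√(0.0195·1.57e-06) = 5715 rad/s.
Step 3 — f₀ = ω₀/(2π) = 909.6 Hz.

f₀ = 909.6 Hz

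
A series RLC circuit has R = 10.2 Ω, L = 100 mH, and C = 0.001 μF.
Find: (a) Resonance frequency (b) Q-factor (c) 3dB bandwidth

Step 1 — Resonance condition Im(Z)=0 gives ω₀ = 1/√(LC).
Step 2 — ω₀ = 1/√(0.1·1e-09) = 1e+05 rad/s.
Step 3 — f₀ = ω₀/(2π) = 1.592e+04 Hz.
Step 4 — Series Q: Q = ω₀L/R = 1e+05·0.1/10.2 = 980.4.
Step 5 — 3dB bandwidth: Δω = ω₀/Q = 102 rad/s; BW = Δω/(2π) = 16.23 Hz.

(a) f₀ = 1.592e+04 Hz  (b) Q = 980.4  (c) BW = 16.23 Hz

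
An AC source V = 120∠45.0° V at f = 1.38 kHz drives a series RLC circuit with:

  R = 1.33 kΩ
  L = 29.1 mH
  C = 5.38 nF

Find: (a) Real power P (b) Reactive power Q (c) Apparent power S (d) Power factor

Step 1 — Angular frequency: ω = 2π·f = 2π·1380 = 8671 rad/s.
Step 2 — Component impedances:
  R: Z = R = 1330 Ω
  L: Z = jωL = j·8671·0.0291 = 0 + j252.3 Ω
  C: Z = 1/(jωC) = -j/(ω·C) = 0 - j2.144e+04 Ω
Step 3 — Series combination: Z_total = R + L + C = 1330 - j2.118e+04 Ω = 2.123e+04∠-86.4° Ω.
Step 4 — Source phasor: V = 120∠45.0° V = 84.85 + j84.85 V.
Step 5 — Current: I = V / Z = -0.003739 + j0.00424 A = 0.005653∠131.4° A.
Step 6 — Complex power: S = V·I* = 0.04251 - j0.6771 VA.
Step 7 — Real power: P = Re(S) = 0.04251 W.
Step 8 — Reactive power: Q = Im(S) = -0.6771 VAR.
Step 9 — Apparent power: |S| = 0.6784 VA.
Step 10 — Power factor: PF = P/|S| = 0.06266 (leading).

(a) P = 0.04251 W  (b) Q = -0.6771 VAR  (c) S = 0.6784 VA  (d) PF = 0.06266 (leading)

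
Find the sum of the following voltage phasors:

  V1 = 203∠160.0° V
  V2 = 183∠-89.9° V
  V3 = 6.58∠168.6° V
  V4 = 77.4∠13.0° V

Step 1 — Convert each phasor to rectangular form:
  V1 = 203·(cos(160.0°) + j·sin(160.0°)) = -190.8 + j69.43 V
  V2 = 183·(cos(-89.9°) + j·sin(-89.9°)) = 0.3194 - j183 V
  V3 = 6.58·(cos(168.6°) + j·sin(168.6°)) = -6.45 + j1.301 V
  V4 = 77.4·(cos(13.0°) + j·sin(13.0°)) = 75.42 + j17.41 V
Step 2 — Sum components: V_total = -121.5 - j94.86 V.
Step 3 — Convert to polar: |V_total| = 154.1 V, ∠V_total = -142.0°.

V_total = 154.1∠-142.0° V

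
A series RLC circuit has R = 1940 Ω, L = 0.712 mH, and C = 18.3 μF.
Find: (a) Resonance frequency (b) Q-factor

Step 1 — Resonance condition Im(Z)=0 gives ω₀ = 1/√(LC).
Step 2 — ω₀ = 1/√(0.000712·1.83e-05) = 8761 rad/s.
Step 3 — f₀ = ω₀/(2π) = 1394 Hz.
Step 4 — Series Q: Q = ω₀L/R = 8761·0.000712/1940 = 0.003215.

(a) f₀ = 1394 Hz  (b) Q = 0.003215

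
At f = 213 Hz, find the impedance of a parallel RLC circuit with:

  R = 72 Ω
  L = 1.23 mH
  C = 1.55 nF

Step 1 — Angular frequency: ω = 2π·f = 2π·213 = 1338 rad/s.
Step 2 — Component impedances:
  R: Z = R = 72 Ω
  L: Z = jωL = j·1338·0.00123 = 0 + j1.646 Ω
  C: Z = 1/(jωC) = -j/(ω·C) = 0 - j4.821e+05 Ω
Step 3 — Parallel combination: 1/Z_total = 1/R + 1/L + 1/C; Z_total = 0.03762 + j1.645 Ω = 1.646∠88.7° Ω.

Z = 0.03762 + j1.645 Ω = 1.646∠88.7° Ω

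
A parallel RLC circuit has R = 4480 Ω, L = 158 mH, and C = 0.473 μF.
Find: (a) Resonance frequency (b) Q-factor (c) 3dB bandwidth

Step 1 — Resonance: ω₀ = 1/√(LC) = 1/√(0.158·4.73e-07) = 3658 rad/s.
Step 2 — f₀ = ω₀/(2π) = 582.2 Hz.
Step 3 — Parallel Q: Q = R/(ω₀L) = 4480/(3658·0.158) = 7.751.
Step 4 — Bandwidth: Δω = ω₀/Q = 471.9 rad/s; BW = Δω/(2π) = 75.11 Hz.

(a) f₀ = 582.2 Hz  (b) Q = 7.751  (c) BW = 75.11 Hz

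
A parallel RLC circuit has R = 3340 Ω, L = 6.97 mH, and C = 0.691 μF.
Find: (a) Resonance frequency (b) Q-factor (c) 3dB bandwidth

Step 1 — Resonance: ω₀ = 1/√(LC) = 1/√(0.00697·6.91e-07) = 1.441e+04 rad/s.
Step 2 — f₀ = ω₀/(2π) = 2293 Hz.
Step 3 — Parallel Q: Q = R/(ω₀L) = 3340/(1.441e+04·0.00697) = 33.26.
Step 4 — Bandwidth: Δω = ω₀/Q = 433.3 rad/s; BW = Δω/(2π) = 68.96 Hz.

(a) f₀ = 2293 Hz  (b) Q = 33.26  (c) BW = 68.96 Hz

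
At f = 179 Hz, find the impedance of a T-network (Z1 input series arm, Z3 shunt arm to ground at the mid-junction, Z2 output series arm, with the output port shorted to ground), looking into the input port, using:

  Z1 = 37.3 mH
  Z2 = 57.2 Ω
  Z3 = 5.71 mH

Step 1 — Angular frequency: ω = 2π·f = 2π·179 = 1125 rad/s.
Step 2 — Component impedances:
  Z1: Z = jωL = j·1125·0.0373 = 0 + j41.95 Ω
  Z2: Z = R = 57.2 Ω
  Z3: Z = jωL = j·1125·0.00571 = 0 + j6.422 Ω
Step 3 — With the output port shorted to ground, the output series arm Z2 runs from the junction to ground; the shunt arm Z3 also runs from the junction to ground. They appear in parallel: Z3 || Z2 = 0.712 + j6.342 Ω.
Step 4 — Series with input arm Z1: Z_in = Z1 + (Z3 || Z2) = 0.712 + j48.29 Ω = 48.3∠89.2° Ω.

Z = 0.712 + j48.29 Ω = 48.3∠89.2° Ω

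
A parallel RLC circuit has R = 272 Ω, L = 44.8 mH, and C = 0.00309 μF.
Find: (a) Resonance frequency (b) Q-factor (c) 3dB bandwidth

Step 1 — Resonance: ω₀ = 1/√(LC) = 1/√(0.0448·3.09e-09) = 8.499e+04 rad/s.
Step 2 — f₀ = ω₀/(2π) = 1.353e+04 Hz.
Step 3 — Parallel Q: Q = R/(ω₀L) = 272/(8.499e+04·0.0448) = 0.07143.
Step 4 — Bandwidth: Δω = ω₀/Q = 1.19e+06 rad/s; BW = Δω/(2π) = 1.894e+05 Hz.

(a) f₀ = 1.353e+04 Hz  (b) Q = 0.07143  (c) BW = 1.894e+05 Hz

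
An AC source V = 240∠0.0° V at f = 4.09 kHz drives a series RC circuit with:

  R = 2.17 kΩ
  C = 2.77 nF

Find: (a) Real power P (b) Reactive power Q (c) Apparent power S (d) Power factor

Step 1 — Angular frequency: ω = 2π·f = 2π·4090 = 2.57e+04 rad/s.
Step 2 — Component impedances:
  R: Z = R = 2170 Ω
  C: Z = 1/(jωC) = -j/(ω·C) = 0 - j1.405e+04 Ω
Step 3 — Series combination: Z_total = R + C = 2170 - j1.405e+04 Ω = 1.421e+04∠-81.2° Ω.
Step 4 — Source phasor: V = 240∠0.0° V = 240 V.
Step 5 — Current: I = V / Z = 0.002577 + j0.01669 A = 0.01688∠81.2° A.
Step 6 — Complex power: S = V·I* = 0.6186 - j4.005 VA.
Step 7 — Real power: P = Re(S) = 0.6186 W.
Step 8 — Reactive power: Q = Im(S) = -4.005 VAR.
Step 9 — Apparent power: |S| = 4.052 VA.
Step 10 — Power factor: PF = P/|S| = 0.1527 (leading).

(a) P = 0.6186 W  (b) Q = -4.005 VAR  (c) S = 4.052 VA  (d) PF = 0.1527 (leading)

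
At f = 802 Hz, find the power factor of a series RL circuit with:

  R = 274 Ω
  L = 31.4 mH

Step 1 — Angular frequency: ω = 2π·f = 2π·802 = 5039 rad/s.
Step 2 — Component impedances:
  R: Z = R = 274 Ω
  L: Z = jωL = j·5039·0.0314 = 0 + j158.2 Ω
Step 3 — Series combination: Z_total = R + L = 274 + j158.2 Ω = 316.4∠30.0° Ω.
Step 4 — Power factor: PF = cos(φ) = Re(Z)/|Z| = 274/316.4 = 0.866.
Step 5 — Type: Im(Z) = 158.2 ⇒ lagging (phase φ = 30.0°).

PF = 0.866 (lagging, φ = 30.0°)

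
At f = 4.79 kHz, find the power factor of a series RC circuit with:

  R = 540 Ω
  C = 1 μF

Step 1 — Angular frequency: ω = 2π·f = 2π·4790 = 3.01e+04 rad/s.
Step 2 — Component impedances:
  R: Z = R = 540 Ω
  C: Z = 1/(jωC) = -j/(ω·C) = 0 - j33.23 Ω
Step 3 — Series combination: Z_total = R + C = 540 - j33.23 Ω = 541∠-3.5° Ω.
Step 4 — Power factor: PF = cos(φ) = Re(Z)/|Z| = 540/541.02 = 0.9981.
Step 5 — Type: Im(Z) = -33.23 ⇒ leading (phase φ = -3.5°).

PF = 0.9981 (leading, φ = -3.5°)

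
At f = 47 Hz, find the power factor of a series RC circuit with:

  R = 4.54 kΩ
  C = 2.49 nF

Step 1 — Angular frequency: ω = 2π·f = 2π·47 = 295.3 rad/s.
Step 2 — Component impedances:
  R: Z = R = 4540 Ω
  C: Z = 1/(jωC) = -j/(ω·C) = 0 - j1.36e+06 Ω
Step 3 — Series combination: Z_total = R + C = 4540 - j1.36e+06 Ω = 1.36e+06∠-89.8° Ω.
Step 4 — Power factor: PF = cos(φ) = Re(Z)/|Z| = 4540/1.36e+06 = 0.003338.
Step 5 — Type: Im(Z) = -1.36e+06 ⇒ leading (phase φ = -89.8°).

PF = 0.003338 (leading, φ = -89.8°)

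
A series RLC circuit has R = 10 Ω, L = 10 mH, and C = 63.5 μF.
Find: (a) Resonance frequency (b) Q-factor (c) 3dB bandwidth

Step 1 — Resonance condition Im(Z)=0 gives ω₀ = 1/√(LC).
Step 2 — ω₀ = 1/√(0.01·6.35e-05) = 1255 rad/s.
Step 3 — f₀ = ω₀/(2π) = 199.7 Hz.
Step 4 — Series Q: Q = ω₀L/R = 1255·0.01/10 = 1.255.
Step 5 — 3dB bandwidth: Δω = ω₀/Q = 1000 rad/s; BW = Δω/(2π) = 159.2 Hz.

(a) f₀ = 199.7 Hz  (b) Q = 1.255  (c) BW = 159.2 Hz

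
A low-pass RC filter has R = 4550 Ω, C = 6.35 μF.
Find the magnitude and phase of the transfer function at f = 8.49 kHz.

Step 1 — Angular frequency: ω = 2π·8490 = 5.334e+04 rad/s.
Step 2 — Transfer function: H(jω) = 1/(1 + jωRC).
Step 3 — Denominator: 1 + jωRC = 1 + j·5.334e+04·4550·6.35e-06 = 1 + j1541.
Step 4 — H = 4.21e-07 - j0.0006488.
Step 5 — Magnitude: |H| = 0.0006488 (-63.8 dB); phase: φ = -90.0°.

|H| = 0.0006488 (-63.8 dB), φ = -90.0°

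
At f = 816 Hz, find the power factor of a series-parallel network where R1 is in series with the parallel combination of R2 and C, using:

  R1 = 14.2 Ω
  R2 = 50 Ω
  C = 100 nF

Step 1 — Angular frequency: ω = 2π·f = 2π·816 = 5127 rad/s.
Step 2 — Component impedances:
  R1: Z = R = 14.2 Ω
  R2: Z = R = 50 Ω
  C: Z = 1/(jωC) = -j/(ω·C) = 0 - j1950 Ω
Step 3 — Parallel branch: R2 || C = 1/(1/R2 + 1/C) = 49.97 - j1.281 Ω.
Step 4 — Series with R1: Z_total = R1 + (R2 || C) = 64.17 - j1.281 Ω = 64.18∠-1.1° Ω.
Step 5 — Power factor: PF = cos(φ) = Re(Z)/|Z| = 64.17/64.18 = 0.9998.
Step 6 — Type: Im(Z) = -1.281 ⇒ leading (phase φ = -1.1°).

PF = 0.9998 (leading, φ = -1.1°)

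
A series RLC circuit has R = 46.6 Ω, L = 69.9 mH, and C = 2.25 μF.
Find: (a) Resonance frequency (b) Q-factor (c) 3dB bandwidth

Step 1 — Resonance condition Im(Z)=0 gives ω₀ = 1/√(LC).
Step 2 — ω₀ = 1/√(0.0699·2.25e-06) = 2522 rad/s.
Step 3 — f₀ = ω₀/(2π) = 401.3 Hz.
Step 4 — Series Q: Q = ω₀L/R = 2522·0.0699/46.6 = 3.782.
Step 5 — 3dB bandwidth: Δω = ω₀/Q = 666.7 rad/s; BW = Δω/(2π) = 106.1 Hz.

(a) f₀ = 401.3 Hz  (b) Q = 3.782  (c) BW = 106.1 Hz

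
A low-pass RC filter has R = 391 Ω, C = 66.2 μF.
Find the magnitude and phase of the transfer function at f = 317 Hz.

Step 1 — Angular frequency: ω = 2π·317 = 1992 rad/s.
Step 2 — Transfer function: H(jω) = 1/(1 + jωRC).
Step 3 — Denominator: 1 + jωRC = 1 + j·1992·391·6.62e-05 = 1 + j51.56.
Step 4 — H = 0.0003761 - j0.01939.
Step 5 — Magnitude: |H| = 0.01939 (-34.2 dB); phase: φ = -88.9°.

|H| = 0.01939 (-34.2 dB), φ = -88.9°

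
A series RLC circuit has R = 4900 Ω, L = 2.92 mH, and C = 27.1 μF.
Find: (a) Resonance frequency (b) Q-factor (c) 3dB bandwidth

Step 1 — Resonance condition Im(Z)=0 gives ω₀ = 1/√(LC).
Step 2 — ω₀ = 1/√(0.00292·2.71e-05) = 3555 rad/s.
Step 3 — f₀ = ω₀/(2π) = 565.8 Hz.
Step 4 — Series Q: Q = ω₀L/R = 3555·0.00292/4900 = 0.002118.
Step 5 — 3dB bandwidth: Δω = ω₀/Q = 1.678e+06 rad/s; BW = Δω/(2π) = 2.671e+05 Hz.

(a) f₀ = 565.8 Hz  (b) Q = 0.002118  (c) BW = 2.671e+05 Hz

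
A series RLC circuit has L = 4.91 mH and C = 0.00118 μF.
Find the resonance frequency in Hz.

Step 1 — Resonance condition Im(Z)=0 gives ω₀ = 1/√(LC).
Step 2 — ω₀ = 1/√(0.00491·1.18e-09) = 4.154e+05 rad/s.
Step 3 — f₀ = ω₀/(2π) = 6.612e+04 Hz.

f₀ = 6.612e+04 Hz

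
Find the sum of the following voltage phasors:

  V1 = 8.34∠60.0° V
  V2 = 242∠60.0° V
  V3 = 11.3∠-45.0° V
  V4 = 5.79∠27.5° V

Step 1 — Convert each phasor to rectangular form:
  V1 = 8.34·(cos(60.0°) + j·sin(60.0°)) = 4.17 + j7.223 V
  V2 = 242·(cos(60.0°) + j·sin(60.0°)) = 121 + j209.6 V
  V3 = 11.3·(cos(-45.0°) + j·sin(-45.0°)) = 7.99 - j7.99 V
  V4 = 5.79·(cos(27.5°) + j·sin(27.5°)) = 5.136 + j2.674 V
Step 2 — Sum components: V_total = 138.3 + j211.5 V.
Step 3 — Convert to polar: |V_total| = 252.7 V, ∠V_total = 56.8°.

V_total = 252.7∠56.8° V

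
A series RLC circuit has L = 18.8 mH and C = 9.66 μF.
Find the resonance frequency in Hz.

Step 1 — Resonance condition Im(Z)=0 gives ω₀ = 1/√(LC).
Step 2 — ω₀ = 1/√(0.0188·9.66e-06) = 2347 rad/s.
Step 3 — f₀ = ω₀/(2π) = 373.5 Hz.

f₀ = 373.5 Hz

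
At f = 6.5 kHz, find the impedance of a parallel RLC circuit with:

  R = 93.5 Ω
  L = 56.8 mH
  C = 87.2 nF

Step 1 — Angular frequency: ω = 2π·f = 2π·6500 = 4.084e+04 rad/s.
Step 2 — Component impedances:
  R: Z = R = 93.5 Ω
  L: Z = jωL = j·4.084e+04·0.0568 = 0 + j2320 Ω
  C: Z = 1/(jωC) = -j/(ω·C) = 0 - j280.8 Ω
Step 3 — Parallel combination: 1/Z_total = 1/R + 1/L + 1/C; Z_total = 86.12 - j25.21 Ω = 89.74∠-16.3° Ω.

Z = 86.12 - j25.21 Ω = 89.74∠-16.3° Ω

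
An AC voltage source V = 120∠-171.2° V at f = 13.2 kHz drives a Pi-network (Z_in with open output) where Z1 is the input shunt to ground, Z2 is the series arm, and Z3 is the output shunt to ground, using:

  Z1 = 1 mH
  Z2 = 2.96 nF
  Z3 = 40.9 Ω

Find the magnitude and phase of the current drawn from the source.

Step 1 — Angular frequency: ω = 2π·f = 2π·1.32e+04 = 8.294e+04 rad/s.
Step 2 — Component impedances:
  Z1: Z = jωL = j·8.294e+04·0.001 = 0 + j82.94 Ω
  Z2: Z = 1/(jωC) = -j/(ω·C) = 0 - j4073 Ω
  Z3: Z = R = 40.9 Ω
Step 3 — With open output, the series arm Z2 and the output shunt Z3 appear in series to ground: Z2 + Z3 = 40.9 - j4073 Ω.
Step 4 — Parallel with input shunt Z1: Z_in = Z1 || (Z2 + Z3) = 0.01767 + j84.66 Ω = 84.66∠90.0° Ω.
Step 5 — Source phasor: V = 120∠-171.2° V = -118.6 - j18.36 V.
Step 6 — Ohm's law: I = V / Z_total = (-118.6 - j18.36) / (0.01767 + j84.66) = -0.2171 + j1.401 A.
Step 7 — Convert to polar: |I| = 1.417 A, ∠I = 98.8°.

I = 1.417∠98.8° A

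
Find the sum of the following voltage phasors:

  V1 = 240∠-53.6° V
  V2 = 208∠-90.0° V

Step 1 — Convert each phasor to rectangular form:
  V1 = 240·(cos(-53.6°) + j·sin(-53.6°)) = 142.4 - j193.2 V
  V2 = 208·(cos(-90.0°) + j·sin(-90.0°)) = 0 - j208 V
Step 2 — Sum components: V_total = 142.4 - j401.2 V.
Step 3 — Convert to polar: |V_total| = 425.7 V, ∠V_total = -70.5°.

V_total = 425.7∠-70.5° V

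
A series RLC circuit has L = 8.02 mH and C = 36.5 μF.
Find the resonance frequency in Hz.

Step 1 — Resonance condition Im(Z)=0 gives ω₀ = 1/√(LC).
Step 2 — ω₀ = 1/√(0.00802·3.65e-05) = 1848 rad/s.
Step 3 — f₀ = ω₀/(2π) = 294.2 Hz.

f₀ = 294.2 Hz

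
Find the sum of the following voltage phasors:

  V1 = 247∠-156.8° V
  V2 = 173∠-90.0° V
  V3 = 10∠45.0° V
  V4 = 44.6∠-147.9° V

Step 1 — Convert each phasor to rectangular form:
  V1 = 247·(cos(-156.8°) + j·sin(-156.8°)) = -227 - j97.3 V
  V2 = 173·(cos(-90.0°) + j·sin(-90.0°)) = 0 - j173 V
  V3 = 10·(cos(45.0°) + j·sin(45.0°)) = 7.071 + j7.071 V
  V4 = 44.6·(cos(-147.9°) + j·sin(-147.9°)) = -37.78 - j23.7 V
Step 2 — Sum components: V_total = -257.7 - j286.9 V.
Step 3 — Convert to polar: |V_total| = 385.7 V, ∠V_total = -131.9°.

V_total = 385.7∠-131.9° V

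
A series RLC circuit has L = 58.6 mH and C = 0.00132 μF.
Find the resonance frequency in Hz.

Step 1 — Resonance condition Im(Z)=0 gives ω₀ = 1/√(LC).
Step 2 — ω₀ = 1/√(0.0586·1.32e-09) = 1.137e+05 rad/s.
Step 3 — f₀ = ω₀/(2π) = 1.81e+04 Hz.

f₀ = 1.81e+04 Hz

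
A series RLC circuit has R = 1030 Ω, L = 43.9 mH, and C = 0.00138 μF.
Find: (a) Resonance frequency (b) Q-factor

Step 1 — Resonance condition Im(Z)=0 gives ω₀ = 1/√(LC).
Step 2 — ω₀ = 1/√(0.0439·1.38e-09) = 1.285e+05 rad/s.
Step 3 — f₀ = ω₀/(2π) = 2.045e+04 Hz.
Step 4 — Series Q: Q = ω₀L/R = 1.285e+05·0.0439/1030 = 5.476.

(a) f₀ = 2.045e+04 Hz  (b) Q = 5.476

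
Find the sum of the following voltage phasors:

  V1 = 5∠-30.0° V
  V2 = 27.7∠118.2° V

Step 1 — Convert each phasor to rectangular form:
  V1 = 5·(cos(-30.0°) + j·sin(-30.0°)) = 4.33 - j2.5 V
  V2 = 27.7·(cos(118.2°) + j·sin(118.2°)) = -13.09 + j24.41 V
Step 2 — Sum components: V_total = -8.76 + j21.91 V.
Step 3 — Convert to polar: |V_total| = 23.6 V, ∠V_total = 111.8°.

V_total = 23.6∠111.8° V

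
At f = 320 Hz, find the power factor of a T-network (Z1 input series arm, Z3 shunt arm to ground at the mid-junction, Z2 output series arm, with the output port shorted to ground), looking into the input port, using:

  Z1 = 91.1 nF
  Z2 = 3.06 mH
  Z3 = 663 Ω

Step 1 — Angular frequency: ω = 2π·f = 2π·320 = 2011 rad/s.
Step 2 — Component impedances:
  Z1: Z = 1/(jωC) = -j/(ω·C) = 0 - j5459 Ω
  Z2: Z = jωL = j·2011·0.00306 = 0 + j6.152 Ω
  Z3: Z = R = 663 Ω
Step 3 — With the output port shorted to ground, the output series arm Z2 runs from the junction to ground; the shunt arm Z3 also runs from the junction to ground. They appear in parallel: Z3 || Z2 = 0.05709 + j6.152 Ω.
Step 4 — Series with input arm Z1: Z_in = Z1 + (Z3 || Z2) = 0.05709 - j5453 Ω = 5453∠-90.0° Ω.
Step 5 — Power factor: PF = cos(φ) = Re(Z)/|Z| = 0.05709/5453 = 1.047e-05.
Step 6 — Type: Im(Z) = -5453 ⇒ leading (phase φ = -90.0°).

PF = 1.047e-05 (leading, φ = -90.0°)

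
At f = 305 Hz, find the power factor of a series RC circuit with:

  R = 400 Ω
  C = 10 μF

Step 1 — Angular frequency: ω = 2π·f = 2π·305 = 1916 rad/s.
Step 2 — Component impedances:
  R: Z = R = 400 Ω
  C: Z = 1/(jωC) = -j/(ω·C) = 0 - j52.18 Ω
Step 3 — Series combination: Z_total = R + C = 400 - j52.18 Ω = 403.4∠-7.4° Ω.
Step 4 — Power factor: PF = cos(φ) = Re(Z)/|Z| = 400/403.4 = 0.9916.
Step 5 — Type: Im(Z) = -52.18 ⇒ leading (phase φ = -7.4°).

PF = 0.9916 (leading, φ = -7.4°)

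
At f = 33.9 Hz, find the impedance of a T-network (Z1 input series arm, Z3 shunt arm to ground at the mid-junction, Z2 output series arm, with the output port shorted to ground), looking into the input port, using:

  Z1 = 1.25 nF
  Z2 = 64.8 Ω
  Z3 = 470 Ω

Step 1 — Angular frequency: ω = 2π·f = 2π·33.9 = 213 rad/s.
Step 2 — Component impedances:
  Z1: Z = 1/(jωC) = -j/(ω·C) = 0 - j3.756e+06 Ω
  Z2: Z = R = 64.8 Ω
  Z3: Z = R = 470 Ω
Step 3 — With the output port shorted to ground, the output series arm Z2 runs from the junction to ground; the shunt arm Z3 also runs from the junction to ground. They appear in parallel: Z3 || Z2 = 56.95 Ω.
Step 4 — Series with input arm Z1: Z_in = Z1 + (Z3 || Z2) = 56.95 - j3.756e+06 Ω = 3.756e+06∠-90.0° Ω.

Z = 56.95 - j3.756e+06 Ω = 3.756e+06∠-90.0° Ω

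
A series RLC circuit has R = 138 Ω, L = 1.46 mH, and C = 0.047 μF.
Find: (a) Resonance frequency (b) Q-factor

Step 1 — Resonance condition Im(Z)=0 gives ω₀ = 1/√(LC).
Step 2 — ω₀ = 1/√(0.00146·4.7e-08) = 1.207e+05 rad/s.
Step 3 — f₀ = ω₀/(2π) = 1.921e+04 Hz.
Step 4 — Series Q: Q = ω₀L/R = 1.207e+05·0.00146/138 = 1.277.

(a) f₀ = 1.921e+04 Hz  (b) Q = 1.277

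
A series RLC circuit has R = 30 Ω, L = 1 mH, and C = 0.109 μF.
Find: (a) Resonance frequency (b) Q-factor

Step 1 — Resonance condition Im(Z)=0 gives ω₀ = 1/√(LC).
Step 2 — ω₀ = 1/√(0.001·1.09e-07) = 9.578e+04 rad/s.
Step 3 — f₀ = ω₀/(2π) = 1.524e+04 Hz.
Step 4 — Series Q: Q = ω₀L/R = 9.578e+04·0.001/30 = 3.193.

(a) f₀ = 1.524e+04 Hz  (b) Q = 3.193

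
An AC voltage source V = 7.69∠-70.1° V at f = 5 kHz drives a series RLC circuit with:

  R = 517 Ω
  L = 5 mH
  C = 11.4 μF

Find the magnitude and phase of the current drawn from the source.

Step 1 — Angular frequency: ω = 2π·f = 2π·5000 = 3.142e+04 rad/s.
Step 2 — Component impedances:
  R: Z = R = 517 Ω
  L: Z = jωL = j·3.142e+04·0.005 = 0 + j157.1 Ω
  C: Z = 1/(jωC) = -j/(ω·C) = 0 - j2.792 Ω
Step 3 — Series combination: Z_total = R + L + C = 517 + j154.3 Ω = 539.5∠16.6° Ω.
Step 4 — Source phasor: V = 7.69∠-70.1° V = 2.618 - j7.231 V.
Step 5 — Ohm's law: I = V / Z_total = (2.618 - j7.231) / (517 + j154.3) = 0.0008163 - j0.01423 A.
Step 6 — Convert to polar: |I| = 0.01425 A, ∠I = -86.7°.

I = 0.01425∠-86.7° A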